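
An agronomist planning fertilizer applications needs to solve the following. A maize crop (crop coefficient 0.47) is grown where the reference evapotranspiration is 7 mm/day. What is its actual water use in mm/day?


ETc = Kc * ET0
    = 0.47 * 7
    = 3.29 mm/day


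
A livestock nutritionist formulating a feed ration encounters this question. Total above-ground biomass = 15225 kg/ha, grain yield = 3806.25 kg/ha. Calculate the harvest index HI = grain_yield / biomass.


HI = grain_yield / biomass
   = 3806.25 / 15225
   = 0.25


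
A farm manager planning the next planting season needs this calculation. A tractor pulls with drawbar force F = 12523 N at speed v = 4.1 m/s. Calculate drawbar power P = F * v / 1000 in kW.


P = F * v / 1000
  = 12523 * 4.1 / 1000
  = 51344.30 / 1000
  = 51.34 kW


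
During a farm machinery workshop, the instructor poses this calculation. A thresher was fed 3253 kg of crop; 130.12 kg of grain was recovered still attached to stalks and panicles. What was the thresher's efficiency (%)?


eta = (total - unthreshed) / total * 100
    = (3253 - 130.12) / 3253 * 100
    = 3122.88 / 3253 * 100
    = 96%


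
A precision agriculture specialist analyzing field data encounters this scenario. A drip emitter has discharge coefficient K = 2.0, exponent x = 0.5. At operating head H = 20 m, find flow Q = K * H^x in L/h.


Q = K * H^x
  = 2.0 * 20^0.5
  = 2.0 * 4.4721
  = 8.94 L/h


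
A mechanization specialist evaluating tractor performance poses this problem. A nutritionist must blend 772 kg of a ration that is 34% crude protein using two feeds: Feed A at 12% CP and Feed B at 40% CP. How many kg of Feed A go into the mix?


parts_A = CP_b - target = 40 - 34 = 6
parts_B = target - CP_a = 34 - 12 = 22
total_parts = 6 + 22 = 28
Feed A = 772 * 6 / 28 = 165.43 kg
Feed B = 772 * 22 / 28 = 606.57 kg

165.43 kg


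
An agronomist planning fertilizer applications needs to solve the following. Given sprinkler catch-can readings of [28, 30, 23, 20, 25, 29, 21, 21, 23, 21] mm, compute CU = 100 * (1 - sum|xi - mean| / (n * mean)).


xbar = 241 / 10 = 24.100
sum|xi - xbar| = 31.200
CU = 100 * (1 - 31.200 / (10 * 24.100))
   = 100 * (1 - 0.1295)
   = 87.05%


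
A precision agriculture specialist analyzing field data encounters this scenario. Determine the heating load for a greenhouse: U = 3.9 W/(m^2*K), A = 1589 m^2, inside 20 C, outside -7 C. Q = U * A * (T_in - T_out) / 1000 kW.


dT = 20 - (-7) = 27 K
Q = U * A * dT
  = 3.9 * 1589 * 27
  = 167321.70 W = 167.32 kW


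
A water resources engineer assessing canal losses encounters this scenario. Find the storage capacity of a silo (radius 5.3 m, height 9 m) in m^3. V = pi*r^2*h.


V = pi * r^2 * h
  = pi * 5.3^2 * 9
  = pi * 28.09 * 9
  = 794.23 m^3


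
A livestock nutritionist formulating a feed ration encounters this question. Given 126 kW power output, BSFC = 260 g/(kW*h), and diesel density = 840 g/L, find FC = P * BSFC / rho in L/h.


FC = P * BSFC / rho_fuel
   = 126 * 260 / 840
   = 32760 / 840
   = 39 L/h


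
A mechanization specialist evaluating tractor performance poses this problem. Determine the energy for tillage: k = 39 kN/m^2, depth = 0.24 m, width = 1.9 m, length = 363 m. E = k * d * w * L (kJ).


E = k * d * w * L
  = 39 * 0.24 * 1.9 * 363
  = 6455.59 kJ


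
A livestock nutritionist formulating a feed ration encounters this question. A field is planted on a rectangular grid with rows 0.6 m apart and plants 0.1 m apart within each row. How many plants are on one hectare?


D = 10000 / (row_sp * plant_sp)
  = 10000 / (0.6 * 0.1)
  = 10000 / 0.0600
  = 166666.67 plants/ha


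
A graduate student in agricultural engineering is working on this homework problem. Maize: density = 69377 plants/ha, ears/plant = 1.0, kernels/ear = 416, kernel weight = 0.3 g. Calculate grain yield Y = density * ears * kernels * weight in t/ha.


Y = density * ears * kernels * kw
  = 69377 * 1.0 * 416 * 0.3 g/ha
  = 8658249.60 g/ha
  = 8658.25 kg/ha = 8.66 t/ha


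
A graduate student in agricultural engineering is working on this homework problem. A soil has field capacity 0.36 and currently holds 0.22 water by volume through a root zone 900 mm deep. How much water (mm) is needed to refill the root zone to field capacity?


SMD = (FC - theta) * D
    = (0.36 - 0.22) * 900
    = 0.140 * 900
    = 126 mm


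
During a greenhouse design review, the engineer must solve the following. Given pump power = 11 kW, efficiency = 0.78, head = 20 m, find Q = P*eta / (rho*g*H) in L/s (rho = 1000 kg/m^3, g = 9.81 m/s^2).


Q = (P * 1000 * eta) / (rho * g * H)
  = (11 * 1000 * 0.78) / (1000 * 9.81 * 20)
  = 8580 / 196200
  = 0.04373 m^3/s = 43.73 L/s


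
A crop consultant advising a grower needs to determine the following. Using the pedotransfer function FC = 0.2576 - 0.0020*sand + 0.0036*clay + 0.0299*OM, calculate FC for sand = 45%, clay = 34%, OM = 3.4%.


FC = 0.2576 - 0.0020*45 + 0.0036*34 + 0.0299*3.4
   = 0.2576 - 0.0900 + 0.1224 + 0.1017
   = 0.3917


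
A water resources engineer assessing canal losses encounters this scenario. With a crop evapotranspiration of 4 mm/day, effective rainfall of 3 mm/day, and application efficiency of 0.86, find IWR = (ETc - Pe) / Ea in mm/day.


IWR = (ETc - Pe) / Ea
    = (4 - 3) / 0.86
    = 1 / 0.86
    = 1.16 mm/day


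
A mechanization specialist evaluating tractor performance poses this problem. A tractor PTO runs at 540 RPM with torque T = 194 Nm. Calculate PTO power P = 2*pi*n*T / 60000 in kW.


P = 2*pi*n*T / 60000
  = 2*pi * 540 * 194 / 60000
  = 658226.49 / 60000
  = 10.97 kW


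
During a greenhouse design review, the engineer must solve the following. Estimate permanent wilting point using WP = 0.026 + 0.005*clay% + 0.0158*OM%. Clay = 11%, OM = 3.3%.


WP = 0.026 + 0.005*11 + 0.0158*3.3
   = 0.026 + 0.0550 + 0.0521
   = 0.1331


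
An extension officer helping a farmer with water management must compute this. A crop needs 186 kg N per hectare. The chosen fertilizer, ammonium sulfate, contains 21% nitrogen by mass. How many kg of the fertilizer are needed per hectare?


Rate = N_required / (N_content / 100)
     = 186 / (21 / 100)
     = 186 / 0.21
     = 885.71 kg/ha


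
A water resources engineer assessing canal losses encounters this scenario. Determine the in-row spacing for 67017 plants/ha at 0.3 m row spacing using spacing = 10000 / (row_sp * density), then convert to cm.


spacing = 10000 / (row_sp * density)
        = 10000 / (0.3 * 67017)
        = 10000 / 20105.10
        = 0.49739 m = 49.74 cm


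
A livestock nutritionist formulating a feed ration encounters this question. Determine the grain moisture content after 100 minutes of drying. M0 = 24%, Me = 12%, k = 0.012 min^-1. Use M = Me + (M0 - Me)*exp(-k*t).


M = Me + (M0 - Me) * e^(-k*t)
  = 12 + (24 - 12) * e^(-0.012*100)
  = 12 + 12 * e^(-1.200)
  = 12 + 12 * 0.30119
  = 12 + 3.6143
  = 15.61%


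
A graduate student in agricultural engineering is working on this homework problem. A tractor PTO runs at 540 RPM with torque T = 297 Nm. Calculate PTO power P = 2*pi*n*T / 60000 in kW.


P = 2*pi*n*T / 60000
  = 2*pi * 540 * 297 / 60000
  = 1007697.26 / 60000
  = 16.79 kW


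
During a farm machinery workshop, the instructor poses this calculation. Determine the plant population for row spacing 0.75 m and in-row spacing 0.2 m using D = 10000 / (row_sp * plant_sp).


D = 10000 / (row_sp * plant_sp)
  = 10000 / (0.75 * 0.2)
  = 10000 / 0.1500
  = 66666.67 plants/ha


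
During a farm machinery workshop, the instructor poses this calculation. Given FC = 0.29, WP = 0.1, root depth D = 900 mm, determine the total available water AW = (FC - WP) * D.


AW = (FC - WP) * D
   = (0.29 - 0.1) * 900
   = 0.19 * 900
   = 171 mm


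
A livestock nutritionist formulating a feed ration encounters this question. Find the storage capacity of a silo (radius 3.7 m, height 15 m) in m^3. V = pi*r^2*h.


V = pi * r^2 * h
  = pi * 3.7^2 * 15
  = pi * 13.69 * 15
  = 645.13 m^3


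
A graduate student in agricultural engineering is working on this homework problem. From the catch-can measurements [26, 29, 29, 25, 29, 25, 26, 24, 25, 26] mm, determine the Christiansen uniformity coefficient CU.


xbar = 264 / 10 = 26.400
sum|xi - xbar| = 15.600
CU = 100 * (1 - 15.600 / (10 * 26.400))
   = 100 * (1 - 0.0591)
   = 94.09%


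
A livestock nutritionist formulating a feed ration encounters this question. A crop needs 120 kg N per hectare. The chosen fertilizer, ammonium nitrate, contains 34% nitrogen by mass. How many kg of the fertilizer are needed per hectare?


Rate = N_required / (N_content / 100)
     = 120 / (34 / 100)
     = 120 / 0.34
     = 352.94 kg/ha


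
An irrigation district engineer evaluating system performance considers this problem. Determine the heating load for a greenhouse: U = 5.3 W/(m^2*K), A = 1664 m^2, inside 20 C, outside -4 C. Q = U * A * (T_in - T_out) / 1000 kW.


dT = 20 - (-4) = 24 K
Q = U * A * dT
  = 5.3 * 1664 * 24
  = 211660.80 W = 211.66 kW


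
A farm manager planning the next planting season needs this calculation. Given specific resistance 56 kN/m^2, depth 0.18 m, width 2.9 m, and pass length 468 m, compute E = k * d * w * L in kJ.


E = k * d * w * L
  = 56 * 0.18 * 2.9 * 468
  = 13680.58 kJ


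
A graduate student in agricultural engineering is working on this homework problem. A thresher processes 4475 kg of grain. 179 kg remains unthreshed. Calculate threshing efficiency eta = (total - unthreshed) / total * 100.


eta = (total - unthreshed) / total * 100
    = (4475 - 179) / 4475 * 100
    = 4296 / 4475 * 100
    = 96%


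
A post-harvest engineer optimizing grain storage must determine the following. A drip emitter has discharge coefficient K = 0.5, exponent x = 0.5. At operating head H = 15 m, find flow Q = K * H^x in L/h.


Q = K * H^x
  = 0.5 * 15^0.5
  = 0.5 * 3.8730
  = 1.94 L/h


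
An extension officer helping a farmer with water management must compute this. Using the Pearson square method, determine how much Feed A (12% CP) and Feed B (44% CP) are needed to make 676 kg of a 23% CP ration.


parts_A = CP_b - target = 44 - 23 = 21
parts_B = target - CP_a = 23 - 12 = 11
total_parts = 21 + 11 = 32
Feed A = 676 * 21 / 32 = 443.63 kg
Feed B = 676 * 11 / 32 = 232.38 kg

443.63 kg


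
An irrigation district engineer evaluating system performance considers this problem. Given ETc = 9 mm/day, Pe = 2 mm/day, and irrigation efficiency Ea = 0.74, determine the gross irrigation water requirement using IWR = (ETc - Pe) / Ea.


IWR = (ETc - Pe) / Ea
    = (9 - 2) / 0.74
    = 7 / 0.74
    = 9.46 mm/day


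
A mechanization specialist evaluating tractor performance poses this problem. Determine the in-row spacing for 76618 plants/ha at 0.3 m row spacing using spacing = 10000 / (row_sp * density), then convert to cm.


spacing = 10000 / (row_sp * density)
        = 10000 / (0.3 * 76618)
        = 10000 / 22985.40
        = 0.43506 m = 43.51 cm


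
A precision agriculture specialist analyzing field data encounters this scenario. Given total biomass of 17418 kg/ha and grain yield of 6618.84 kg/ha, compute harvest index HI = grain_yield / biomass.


HI = grain_yield / biomass
   = 6618.84 / 17418
   = 0.38


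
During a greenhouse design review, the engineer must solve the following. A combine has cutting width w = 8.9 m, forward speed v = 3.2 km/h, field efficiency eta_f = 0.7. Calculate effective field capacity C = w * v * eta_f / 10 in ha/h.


C = w * v * eta_f / 10
  = 8.9 * 3.2 * 0.7 / 10
  = 19.94 / 10
  = 1.99 ha/h


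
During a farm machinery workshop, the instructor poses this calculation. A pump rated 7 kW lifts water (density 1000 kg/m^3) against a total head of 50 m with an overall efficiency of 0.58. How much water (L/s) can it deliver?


Q = (P * 1000 * eta) / (rho * g * H)
  = (7 * 1000 * 0.58) / (1000 * 9.81 * 50)
  = 4060 / 490500
  = 0.00828 m^3/s = 8.28 L/s


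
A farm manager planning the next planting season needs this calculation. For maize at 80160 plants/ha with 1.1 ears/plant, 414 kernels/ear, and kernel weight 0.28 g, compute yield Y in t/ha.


Y = density * ears * kernels * kw
  = 80160 * 1.1 * 414 * 0.28 g/ha
  = 10221361.92 g/ha
  = 10221.36 kg/ha = 10.22 t/ha


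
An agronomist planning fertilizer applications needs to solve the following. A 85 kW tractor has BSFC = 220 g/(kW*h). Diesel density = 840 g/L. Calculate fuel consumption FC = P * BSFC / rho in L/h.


FC = P * BSFC / rho_fuel
   = 85 * 220 / 840
   = 18700 / 840
   = 22.26 L/h


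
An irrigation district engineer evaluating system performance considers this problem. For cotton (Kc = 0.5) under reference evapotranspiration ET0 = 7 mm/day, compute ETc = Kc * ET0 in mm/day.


ETc = Kc * ET0
    = 0.5 * 7
    = 3.50 mm/day


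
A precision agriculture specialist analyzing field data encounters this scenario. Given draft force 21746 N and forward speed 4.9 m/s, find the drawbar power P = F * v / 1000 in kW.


P = F * v / 1000
  = 21746 * 4.9 / 1000
  = 106555.40 / 1000
  = 106.56 kW


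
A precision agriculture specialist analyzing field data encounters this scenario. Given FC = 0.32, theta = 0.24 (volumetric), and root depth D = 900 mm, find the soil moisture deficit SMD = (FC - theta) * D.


SMD = (FC - theta) * D
    = (0.32 - 0.24) * 900
    = 0.080 * 900
    = 72 mm


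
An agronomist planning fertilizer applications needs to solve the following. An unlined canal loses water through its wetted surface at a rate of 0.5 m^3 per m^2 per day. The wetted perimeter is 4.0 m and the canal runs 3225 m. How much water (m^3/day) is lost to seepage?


S = C * P * L
  = 0.5 * 4.0 * 3225
  = 6450 m^3/day


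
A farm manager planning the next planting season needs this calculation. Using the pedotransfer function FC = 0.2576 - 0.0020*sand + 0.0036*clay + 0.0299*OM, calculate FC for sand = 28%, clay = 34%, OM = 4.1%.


FC = 0.2576 - 0.0020*28 + 0.0036*34 + 0.0299*4.1
   = 0.2576 - 0.0560 + 0.1224 + 0.1226
   = 0.4466


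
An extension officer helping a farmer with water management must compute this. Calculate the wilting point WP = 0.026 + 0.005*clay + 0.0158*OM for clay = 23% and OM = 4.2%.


WP = 0.026 + 0.005*23 + 0.0158*4.2
   = 0.026 + 0.1150 + 0.0664
   = 0.2074


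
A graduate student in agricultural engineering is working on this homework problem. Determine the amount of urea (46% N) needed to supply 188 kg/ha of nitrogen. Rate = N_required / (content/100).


Rate = N_required / (N_content / 100)
     = 188 / (46 / 100)
     = 188 / 0.46
     = 408.70 kg/ha


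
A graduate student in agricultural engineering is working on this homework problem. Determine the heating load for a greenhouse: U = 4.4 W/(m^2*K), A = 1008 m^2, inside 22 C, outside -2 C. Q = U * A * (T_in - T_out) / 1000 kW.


dT = 22 - (-2) = 24 K
Q = U * A * dT
  = 4.4 * 1008 * 24
  = 106444.80 W = 106.44 kW


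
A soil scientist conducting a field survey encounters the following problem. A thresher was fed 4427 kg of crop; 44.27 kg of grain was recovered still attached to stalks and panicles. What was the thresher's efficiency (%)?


eta = (total - unthreshed) / total * 100
    = (4427 - 44.27) / 4427 * 100
    = 4382.73 / 4427 * 100
    = 99%


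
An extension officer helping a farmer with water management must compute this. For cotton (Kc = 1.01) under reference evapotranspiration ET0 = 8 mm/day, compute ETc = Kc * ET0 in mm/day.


ETc = Kc * ET0
    = 1.01 * 8
    = 8.08 mm/day


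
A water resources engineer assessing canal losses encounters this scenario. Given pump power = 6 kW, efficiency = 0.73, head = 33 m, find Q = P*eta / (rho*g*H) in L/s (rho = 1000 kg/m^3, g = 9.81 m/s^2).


Q = (P * 1000 * eta) / (rho * g * H)
  = (6 * 1000 * 0.73) / (1000 * 9.81 * 33)
  = 4380 / 323730
  = 0.01353 m^3/s = 13.53 L/s


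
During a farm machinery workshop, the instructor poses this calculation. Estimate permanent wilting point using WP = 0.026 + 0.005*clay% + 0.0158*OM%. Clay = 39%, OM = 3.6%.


WP = 0.026 + 0.005*39 + 0.0158*3.6
   = 0.026 + 0.1950 + 0.0569
   = 0.2779


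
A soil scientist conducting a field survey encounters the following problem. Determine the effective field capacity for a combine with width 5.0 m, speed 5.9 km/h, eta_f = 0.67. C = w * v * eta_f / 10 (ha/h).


C = w * v * eta_f / 10
  = 5.0 * 5.9 * 0.67 / 10
  = 19.77 / 10
  = 1.98 ha/h


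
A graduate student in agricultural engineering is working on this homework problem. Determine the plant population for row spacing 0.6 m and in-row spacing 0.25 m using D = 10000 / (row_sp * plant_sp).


D = 10000 / (row_sp * plant_sp)
  = 10000 / (0.6 * 0.25)
  = 10000 / 0.1500
  = 66666.67 plants/ha


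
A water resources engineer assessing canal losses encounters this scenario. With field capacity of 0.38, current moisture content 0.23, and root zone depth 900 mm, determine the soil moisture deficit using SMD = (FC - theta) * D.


SMD = (FC - theta) * D
    = (0.38 - 0.23) * 900
    = 0.150 * 900
    = 135 mm


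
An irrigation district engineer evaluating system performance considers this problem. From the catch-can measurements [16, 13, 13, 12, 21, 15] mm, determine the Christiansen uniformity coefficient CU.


xbar = 90 / 6 = 15
sum|xi - xbar| = 14
CU = 100 * (1 - 14 / (6 * 15))
   = 100 * (1 - 0.1556)
   = 84.44%


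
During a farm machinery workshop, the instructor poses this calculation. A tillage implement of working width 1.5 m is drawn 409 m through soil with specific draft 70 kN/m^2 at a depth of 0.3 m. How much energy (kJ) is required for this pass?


E = k * d * w * L
  = 70 * 0.3 * 1.5 * 409
  = 12883.50 kJ


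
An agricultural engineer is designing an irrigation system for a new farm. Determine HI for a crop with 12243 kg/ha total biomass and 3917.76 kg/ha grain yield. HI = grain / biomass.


HI = grain_yield / biomass
   = 3917.76 / 12243
   = 0.32


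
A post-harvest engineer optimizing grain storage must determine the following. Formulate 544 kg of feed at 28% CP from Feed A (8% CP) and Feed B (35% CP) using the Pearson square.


parts_A = CP_b - target = 35 - 28 = 7
parts_B = target - CP_a = 28 - 8 = 20
total_parts = 7 + 20 = 27
Feed A = 544 * 7 / 27 = 141.04 kg
Feed B = 544 * 20 / 27 = 402.96 kg

141.04 kg


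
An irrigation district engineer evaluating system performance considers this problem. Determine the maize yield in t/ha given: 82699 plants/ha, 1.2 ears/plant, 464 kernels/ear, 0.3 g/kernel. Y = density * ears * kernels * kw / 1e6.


Y = density * ears * kernels * kw
  = 82699 * 1.2 * 464 * 0.3 g/ha
  = 13814040.96 g/ha
  = 13814.04 kg/ha = 13.81 t/ha


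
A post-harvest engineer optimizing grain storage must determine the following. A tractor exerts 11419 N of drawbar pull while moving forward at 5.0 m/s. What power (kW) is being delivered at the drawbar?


P = F * v / 1000
  = 11419 * 5.0 / 1000
  = 57095 / 1000
  = 57.10 kW


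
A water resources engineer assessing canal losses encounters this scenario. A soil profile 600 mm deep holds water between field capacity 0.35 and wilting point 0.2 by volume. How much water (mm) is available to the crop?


AW = (FC - WP) * D
   = (0.35 - 0.2) * 600
   = 0.15 * 600
   = 90 mm


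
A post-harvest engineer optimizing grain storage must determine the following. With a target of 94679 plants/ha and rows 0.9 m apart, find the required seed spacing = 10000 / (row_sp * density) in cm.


spacing = 10000 / (row_sp * density)
        = 10000 / (0.9 * 94679)
        = 10000 / 85211.10
        = 0.11736 m = 11.74 cm


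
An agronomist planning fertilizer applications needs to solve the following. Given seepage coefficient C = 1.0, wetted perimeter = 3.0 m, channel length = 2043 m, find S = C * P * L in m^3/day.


S = C * P * L
  = 1.0 * 3.0 * 2043
  = 6129 m^3/day


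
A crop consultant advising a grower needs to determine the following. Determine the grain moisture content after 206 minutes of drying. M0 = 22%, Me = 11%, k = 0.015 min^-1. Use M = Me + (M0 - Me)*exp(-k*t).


M = Me + (M0 - Me) * e^(-k*t)
  = 11 + (22 - 11) * e^(-0.015*206)
  = 11 + 11 * e^(-3.090)
  = 11 + 11 * 0.04550
  = 11 + 0.5005
  = 11.50%


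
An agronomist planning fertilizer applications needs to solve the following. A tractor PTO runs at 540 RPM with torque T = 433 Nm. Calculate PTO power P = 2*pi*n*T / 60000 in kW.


P = 2*pi*n*T / 60000
  = 2*pi * 540 * 433 / 60000
  = 1469134.39 / 60000
  = 24.49 kW


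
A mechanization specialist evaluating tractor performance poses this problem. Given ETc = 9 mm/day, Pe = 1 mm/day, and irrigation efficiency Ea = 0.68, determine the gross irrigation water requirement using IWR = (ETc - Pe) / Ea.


IWR = (ETc - Pe) / Ea
    = (9 - 1) / 0.68
    = 8 / 0.68
    = 11.76 mm/day


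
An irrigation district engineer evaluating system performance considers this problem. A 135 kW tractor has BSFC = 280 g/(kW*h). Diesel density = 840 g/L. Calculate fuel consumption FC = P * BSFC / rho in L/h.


FC = P * BSFC / rho_fuel
   = 135 * 280 / 840
   = 37800 / 840
   = 45 L/h


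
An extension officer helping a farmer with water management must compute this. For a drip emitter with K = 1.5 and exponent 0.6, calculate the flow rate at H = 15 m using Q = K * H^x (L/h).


Q = K * H^x
  = 1.5 * 15^0.6
  = 1.5 * 5.0776
  = 7.62 L/h


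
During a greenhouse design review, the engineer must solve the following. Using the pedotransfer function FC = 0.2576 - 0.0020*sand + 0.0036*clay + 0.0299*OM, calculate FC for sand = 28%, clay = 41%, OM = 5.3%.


FC = 0.2576 - 0.0020*28 + 0.0036*41 + 0.0299*5.3
   = 0.2576 - 0.0560 + 0.1476 + 0.1585
   = 0.5077


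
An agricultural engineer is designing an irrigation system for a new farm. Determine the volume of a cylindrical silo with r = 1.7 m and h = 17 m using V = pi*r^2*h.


V = pi * r^2 * h
  = pi * 1.7^2 * 17
  = pi * 2.89 * 17
  = 154.35 m^3


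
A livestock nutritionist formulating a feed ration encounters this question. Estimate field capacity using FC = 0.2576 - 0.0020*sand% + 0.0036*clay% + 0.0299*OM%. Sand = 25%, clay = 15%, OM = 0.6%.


FC = 0.2576 - 0.0020*25 + 0.0036*15 + 0.0299*0.6
   = 0.2576 - 0.0500 + 0.0540 + 0.0179
   = 0.2795


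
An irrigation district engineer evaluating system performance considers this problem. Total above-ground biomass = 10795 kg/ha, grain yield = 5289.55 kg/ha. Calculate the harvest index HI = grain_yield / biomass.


HI = grain_yield / biomass
   = 5289.55 / 10795
   = 0.49


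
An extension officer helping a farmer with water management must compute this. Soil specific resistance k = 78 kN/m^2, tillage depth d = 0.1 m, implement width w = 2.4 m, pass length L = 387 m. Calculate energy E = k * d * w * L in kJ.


E = k * d * w * L
  = 78 * 0.1 * 2.4 * 387
  = 7244.64 kJ


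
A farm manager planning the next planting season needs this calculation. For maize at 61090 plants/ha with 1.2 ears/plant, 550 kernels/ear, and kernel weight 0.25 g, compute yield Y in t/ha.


Y = density * ears * kernels * kw
  = 61090 * 1.2 * 550 * 0.25 g/ha
  = 10079850 g/ha
  = 10079.85 kg/ha = 10.08 t/ha


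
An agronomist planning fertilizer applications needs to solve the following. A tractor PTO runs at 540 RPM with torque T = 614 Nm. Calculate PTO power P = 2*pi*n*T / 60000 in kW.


P = 2*pi*n*T / 60000
  = 2*pi * 540 * 614 / 60000
  = 2083252.92 / 60000
  = 34.72 kW


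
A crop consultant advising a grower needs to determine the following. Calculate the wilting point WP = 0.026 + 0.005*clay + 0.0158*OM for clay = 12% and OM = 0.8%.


WP = 0.026 + 0.005*12 + 0.0158*0.8
   = 0.026 + 0.0600 + 0.0126
   = 0.0986


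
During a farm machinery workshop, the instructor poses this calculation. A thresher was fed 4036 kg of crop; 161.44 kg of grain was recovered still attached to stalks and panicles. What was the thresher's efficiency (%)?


eta = (total - unthreshed) / total * 100
    = (4036 - 161.44) / 4036 * 100
    = 3874.56 / 4036 * 100
    = 96%


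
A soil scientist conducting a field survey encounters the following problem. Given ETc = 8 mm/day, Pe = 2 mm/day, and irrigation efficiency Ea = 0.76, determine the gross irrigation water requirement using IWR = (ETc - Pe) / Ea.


IWR = (ETc - Pe) / Ea
    = (8 - 2) / 0.76
    = 6 / 0.76
    = 7.89 mm/day


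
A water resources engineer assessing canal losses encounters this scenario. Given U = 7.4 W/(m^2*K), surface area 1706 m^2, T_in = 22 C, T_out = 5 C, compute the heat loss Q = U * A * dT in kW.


dT = 22 - (5) = 17 K
Q = U * A * dT
  = 7.4 * 1706 * 17
  = 214614.80 W = 214.61 kW


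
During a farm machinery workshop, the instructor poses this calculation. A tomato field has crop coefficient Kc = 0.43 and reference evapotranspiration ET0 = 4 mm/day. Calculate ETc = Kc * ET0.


ETc = Kc * ET0
    = 0.43 * 4
    = 1.72 mm/day


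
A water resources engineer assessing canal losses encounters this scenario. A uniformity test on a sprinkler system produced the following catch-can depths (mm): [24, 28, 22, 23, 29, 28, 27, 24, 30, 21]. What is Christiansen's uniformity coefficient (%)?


xbar = 256 / 10 = 25.600
sum|xi - xbar| = 28
CU = 100 * (1 - 28 / (10 * 25.600))
   = 100 * (1 - 0.1094)
   = 89.06%


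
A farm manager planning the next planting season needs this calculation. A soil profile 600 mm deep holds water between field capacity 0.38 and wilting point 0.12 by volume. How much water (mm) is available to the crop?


AW = (FC - WP) * D
   = (0.38 - 0.12) * 600
   = 0.26 * 600
   = 156 mm


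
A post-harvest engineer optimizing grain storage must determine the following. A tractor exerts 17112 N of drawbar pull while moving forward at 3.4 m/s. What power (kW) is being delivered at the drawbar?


P = F * v / 1000
  = 17112 * 3.4 / 1000
  = 58180.80 / 1000
  = 58.18 kW


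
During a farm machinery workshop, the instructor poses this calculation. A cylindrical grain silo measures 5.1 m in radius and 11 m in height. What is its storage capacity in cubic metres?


V = pi * r^2 * h
  = pi * 5.1^2 * 11
  = pi * 26.01 * 11
  = 898.84 m^3


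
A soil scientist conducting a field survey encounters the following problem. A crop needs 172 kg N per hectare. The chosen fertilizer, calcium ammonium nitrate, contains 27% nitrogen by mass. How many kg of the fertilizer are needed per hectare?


Rate = N_required / (N_content / 100)
     = 172 / (27 / 100)
     = 172 / 0.27
     = 637.04 kg/ha


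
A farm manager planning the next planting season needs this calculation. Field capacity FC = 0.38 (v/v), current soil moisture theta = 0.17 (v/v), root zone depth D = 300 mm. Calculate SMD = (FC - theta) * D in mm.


SMD = (FC - theta) * D
    = (0.38 - 0.17) * 300
    = 0.210 * 300
    = 63 mm


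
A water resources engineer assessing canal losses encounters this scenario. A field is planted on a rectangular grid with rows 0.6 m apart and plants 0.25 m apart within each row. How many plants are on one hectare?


D = 10000 / (row_sp * plant_sp)
  = 10000 / (0.6 * 0.25)
  = 10000 / 0.1500
  = 66666.67 plants/ha


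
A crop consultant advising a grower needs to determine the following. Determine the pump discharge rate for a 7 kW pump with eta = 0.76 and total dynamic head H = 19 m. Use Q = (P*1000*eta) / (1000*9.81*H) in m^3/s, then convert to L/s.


Q = (P * 1000 * eta) / (rho * g * H)
  = (7 * 1000 * 0.76) / (1000 * 9.81 * 19)
  = 5320 / 186390
  = 0.02854 m^3/s = 28.54 L/s


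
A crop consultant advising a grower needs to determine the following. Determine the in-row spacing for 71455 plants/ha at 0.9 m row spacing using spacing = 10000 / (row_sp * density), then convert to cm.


spacing = 10000 / (row_sp * density)
        = 10000 / (0.9 * 71455)
        = 10000 / 64309.50
        = 0.15550 m = 15.55 cm


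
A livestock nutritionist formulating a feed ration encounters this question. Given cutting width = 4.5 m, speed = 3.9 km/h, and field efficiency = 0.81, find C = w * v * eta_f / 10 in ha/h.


C = w * v * eta_f / 10
  = 4.5 * 3.9 * 0.81 / 10
  = 14.22 / 10
  = 1.42 ha/h


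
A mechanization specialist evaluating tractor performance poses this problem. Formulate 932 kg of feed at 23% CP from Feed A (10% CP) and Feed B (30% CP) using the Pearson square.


parts_A = CP_b - target = 30 - 23 = 7
parts_B = target - CP_a = 23 - 10 = 13
total_parts = 7 + 13 = 20
Feed A = 932 * 7 / 20 = 326.20 kg
Feed B = 932 * 13 / 20 = 605.80 kg

326.20 kg


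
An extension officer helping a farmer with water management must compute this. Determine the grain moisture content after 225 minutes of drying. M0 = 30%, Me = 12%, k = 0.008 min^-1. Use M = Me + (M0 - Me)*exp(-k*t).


M = Me + (M0 - Me) * e^(-k*t)
  = 12 + (30 - 12) * e^(-0.008*225)
  = 12 + 18 * e^(-1.800)
  = 12 + 18 * 0.16530
  = 12 + 2.9754
  = 14.98%


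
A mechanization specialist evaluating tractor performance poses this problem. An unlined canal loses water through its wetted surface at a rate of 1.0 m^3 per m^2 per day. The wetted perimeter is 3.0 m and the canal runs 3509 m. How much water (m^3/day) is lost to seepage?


S = C * P * L
  = 1.0 * 3.0 * 3509
  = 10527 m^3/day


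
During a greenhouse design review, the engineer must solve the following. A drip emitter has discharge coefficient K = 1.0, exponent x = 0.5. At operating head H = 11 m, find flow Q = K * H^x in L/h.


Q = K * H^x
  = 1.0 * 11^0.5
  = 1.0 * 3.3166
  = 3.32 L/h


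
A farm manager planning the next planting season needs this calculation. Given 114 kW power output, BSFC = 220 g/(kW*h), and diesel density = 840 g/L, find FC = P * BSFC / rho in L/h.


FC = P * BSFC / rho_fuel
   = 114 * 220 / 840
   = 25080 / 840
   = 29.86 L/h


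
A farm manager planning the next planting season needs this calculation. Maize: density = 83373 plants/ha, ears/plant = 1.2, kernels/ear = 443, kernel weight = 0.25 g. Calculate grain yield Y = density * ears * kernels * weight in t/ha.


Y = density * ears * kernels * kw
  = 83373 * 1.2 * 443 * 0.25 g/ha
  = 11080271.70 g/ha
  = 11080.27 kg/ha = 11.08 t/ha


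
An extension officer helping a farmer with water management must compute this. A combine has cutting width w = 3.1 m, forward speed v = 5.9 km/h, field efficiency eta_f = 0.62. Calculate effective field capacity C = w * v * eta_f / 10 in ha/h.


C = w * v * eta_f / 10
  = 3.1 * 5.9 * 0.62 / 10
  = 11.34 / 10
  = 1.13 ha/h


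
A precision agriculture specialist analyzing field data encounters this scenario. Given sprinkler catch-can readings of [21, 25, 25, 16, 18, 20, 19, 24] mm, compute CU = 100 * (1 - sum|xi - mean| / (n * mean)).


xbar = 168 / 8 = 21
sum|xi - xbar| = 22
CU = 100 * (1 - 22 / (8 * 21))
   = 100 * (1 - 0.1310)
   = 86.90%


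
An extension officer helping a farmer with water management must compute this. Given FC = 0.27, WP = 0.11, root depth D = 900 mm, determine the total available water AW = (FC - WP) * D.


AW = (FC - WP) * D
   = (0.27 - 0.11) * 900
   = 0.16 * 900
   = 144 mm


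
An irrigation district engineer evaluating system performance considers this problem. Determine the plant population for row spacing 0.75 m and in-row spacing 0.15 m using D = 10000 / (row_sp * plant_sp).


D = 10000 / (row_sp * plant_sp)
  = 10000 / (0.75 * 0.15)
  = 10000 / 0.1125
  = 88888.89 plants/ha


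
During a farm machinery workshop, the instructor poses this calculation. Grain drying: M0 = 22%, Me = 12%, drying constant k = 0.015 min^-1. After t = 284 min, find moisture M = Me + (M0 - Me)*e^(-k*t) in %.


M = Me + (M0 - Me) * e^(-k*t)
  = 12 + (22 - 12) * e^(-0.015*284)
  = 12 + 10 * e^(-4.260)
  = 12 + 10 * 0.01412
  = 12 + 0.1412
  = 12.14%


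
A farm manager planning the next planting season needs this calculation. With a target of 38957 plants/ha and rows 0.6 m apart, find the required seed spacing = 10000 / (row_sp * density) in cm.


spacing = 10000 / (row_sp * density)
        = 10000 / (0.6 * 38957)
        = 10000 / 23374.20
        = 0.42782 m = 42.78 cm


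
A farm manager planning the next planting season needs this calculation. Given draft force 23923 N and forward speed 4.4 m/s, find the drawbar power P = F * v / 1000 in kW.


P = F * v / 1000
  = 23923 * 4.4 / 1000
  = 105261.20 / 1000
  = 105.26 kW


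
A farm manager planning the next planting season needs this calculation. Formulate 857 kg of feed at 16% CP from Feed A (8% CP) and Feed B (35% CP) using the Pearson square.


parts_A = CP_b - target = 35 - 16 = 19
parts_B = target - CP_a = 16 - 8 = 8
total_parts = 19 + 8 = 27
Feed A = 857 * 19 / 27 = 603.07 kg
Feed B = 857 * 8 / 27 = 253.93 kg

603.07 kg


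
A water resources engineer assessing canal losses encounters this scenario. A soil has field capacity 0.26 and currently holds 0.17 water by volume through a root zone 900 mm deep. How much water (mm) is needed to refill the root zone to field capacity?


SMD = (FC - theta) * D
    = (0.26 - 0.17) * 900
    = 0.090 * 900
    = 81 mm


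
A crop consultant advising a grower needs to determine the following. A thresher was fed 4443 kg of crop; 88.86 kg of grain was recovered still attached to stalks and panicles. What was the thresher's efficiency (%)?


eta = (total - unthreshed) / total * 100
    = (4443 - 88.86) / 4443 * 100
    = 4354.14 / 4443 * 100
    = 98%


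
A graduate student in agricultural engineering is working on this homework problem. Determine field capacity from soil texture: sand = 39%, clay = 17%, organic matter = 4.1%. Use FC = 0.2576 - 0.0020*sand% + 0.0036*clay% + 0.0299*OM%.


FC = 0.2576 - 0.0020*39 + 0.0036*17 + 0.0299*4.1
   = 0.2576 - 0.0780 + 0.0612 + 0.1226
   = 0.3634


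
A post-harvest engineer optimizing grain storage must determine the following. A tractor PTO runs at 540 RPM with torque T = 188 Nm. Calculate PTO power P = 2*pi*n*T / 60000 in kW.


P = 2*pi*n*T / 60000
  = 2*pi * 540 * 188 / 60000
  = 637868.97 / 60000
  = 10.63 kW


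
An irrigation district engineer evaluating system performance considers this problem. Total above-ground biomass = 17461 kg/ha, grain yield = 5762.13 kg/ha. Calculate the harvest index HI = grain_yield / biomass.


HI = grain_yield / biomass
   = 5762.13 / 17461
   = 0.33


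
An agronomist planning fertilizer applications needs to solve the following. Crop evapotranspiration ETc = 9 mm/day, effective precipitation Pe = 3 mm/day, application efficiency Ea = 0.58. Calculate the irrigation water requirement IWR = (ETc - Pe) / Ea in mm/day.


IWR = (ETc - Pe) / Ea
    = (9 - 3) / 0.58
    = 6 / 0.58
    = 10.34 mm/day


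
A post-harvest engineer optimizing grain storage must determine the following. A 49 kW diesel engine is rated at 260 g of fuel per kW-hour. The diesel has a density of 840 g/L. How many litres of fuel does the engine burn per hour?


FC = P * BSFC / rho_fuel
   = 49 * 260 / 840
   = 12740 / 840
   = 15.17 L/h


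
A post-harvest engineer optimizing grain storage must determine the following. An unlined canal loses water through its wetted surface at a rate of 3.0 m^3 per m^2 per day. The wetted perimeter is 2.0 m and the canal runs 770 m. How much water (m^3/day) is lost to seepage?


S = C * P * L
  = 3.0 * 2.0 * 770
  = 4620 m^3/day


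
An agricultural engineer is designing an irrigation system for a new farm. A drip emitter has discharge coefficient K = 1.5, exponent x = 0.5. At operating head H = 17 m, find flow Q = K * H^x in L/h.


Q = K * H^x
  = 1.5 * 17^0.5
  = 1.5 * 4.1231
  = 6.18 L/h


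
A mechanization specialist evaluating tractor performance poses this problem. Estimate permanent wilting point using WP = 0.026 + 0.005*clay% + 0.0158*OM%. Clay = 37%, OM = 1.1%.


WP = 0.026 + 0.005*37 + 0.0158*1.1
   = 0.026 + 0.1850 + 0.0174
   = 0.2284


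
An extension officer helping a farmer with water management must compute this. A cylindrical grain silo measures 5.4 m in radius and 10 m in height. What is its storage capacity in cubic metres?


V = pi * r^2 * h
  = pi * 5.4^2 * 10
  = pi * 29.16 * 10
  = 916.09 m^3


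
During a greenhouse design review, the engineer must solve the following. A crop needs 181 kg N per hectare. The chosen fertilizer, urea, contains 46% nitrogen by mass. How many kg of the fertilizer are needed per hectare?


Rate = N_required / (N_content / 100)
     = 181 / (46 / 100)
     = 181 / 0.46
     = 393.48 kg/ha


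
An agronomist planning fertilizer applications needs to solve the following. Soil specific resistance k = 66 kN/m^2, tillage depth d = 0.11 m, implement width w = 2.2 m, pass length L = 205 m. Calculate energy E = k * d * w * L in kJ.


E = k * d * w * L
  = 66 * 0.11 * 2.2 * 205
  = 3274.26 kJ


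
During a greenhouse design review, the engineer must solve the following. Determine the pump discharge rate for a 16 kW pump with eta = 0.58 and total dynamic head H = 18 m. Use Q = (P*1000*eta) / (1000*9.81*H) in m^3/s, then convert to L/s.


Q = (P * 1000 * eta) / (rho * g * H)
  = (16 * 1000 * 0.58) / (1000 * 9.81 * 18)
  = 9280 / 176580
  = 0.05255 m^3/s = 52.55 L/s


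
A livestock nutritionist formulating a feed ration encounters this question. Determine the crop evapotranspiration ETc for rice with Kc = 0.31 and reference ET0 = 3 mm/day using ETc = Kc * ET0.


ETc = Kc * ET0
    = 0.31 * 3
    = 0.93 mm/day


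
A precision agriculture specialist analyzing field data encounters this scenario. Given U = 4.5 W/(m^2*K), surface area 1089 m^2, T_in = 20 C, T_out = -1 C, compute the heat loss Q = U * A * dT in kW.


dT = 20 - (-1) = 21 K
Q = U * A * dT
  = 4.5 * 1089 * 21
  = 102910.50 W = 102.91 kW


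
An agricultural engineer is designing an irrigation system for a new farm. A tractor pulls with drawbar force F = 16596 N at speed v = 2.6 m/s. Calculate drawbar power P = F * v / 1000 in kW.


P = F * v / 1000
  = 16596 * 2.6 / 1000
  = 43149.60 / 1000
  = 43.15 kW


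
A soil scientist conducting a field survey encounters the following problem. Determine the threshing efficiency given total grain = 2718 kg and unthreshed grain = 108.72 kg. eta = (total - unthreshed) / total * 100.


eta = (total - unthreshed) / total * 100
    = (2718 - 108.72) / 2718 * 100
    = 2609.28 / 2718 * 100
    = 96%


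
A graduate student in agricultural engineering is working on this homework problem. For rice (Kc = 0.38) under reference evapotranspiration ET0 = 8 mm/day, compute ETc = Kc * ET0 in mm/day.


ETc = Kc * ET0
    = 0.38 * 8
    = 3.04 mm/day


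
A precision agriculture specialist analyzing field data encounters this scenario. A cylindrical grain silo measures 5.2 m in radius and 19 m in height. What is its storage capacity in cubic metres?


V = pi * r^2 * h
  = pi * 5.2^2 * 19
  = pi * 27.04 * 19
  = 1614.02 m^3


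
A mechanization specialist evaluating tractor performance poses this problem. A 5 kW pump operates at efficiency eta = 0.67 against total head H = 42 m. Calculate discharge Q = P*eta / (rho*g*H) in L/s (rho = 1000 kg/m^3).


Q = (P * 1000 * eta) / (rho * g * H)
  = (5 * 1000 * 0.67) / (1000 * 9.81 * 42)
  = 3350 / 412020
  = 0.00813 m^3/s = 8.13 L/s


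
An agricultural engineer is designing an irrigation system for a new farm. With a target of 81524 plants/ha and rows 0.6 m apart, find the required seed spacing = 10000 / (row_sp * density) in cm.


spacing = 10000 / (row_sp * density)
        = 10000 / (0.6 * 81524)
        = 10000 / 48914.40
        = 0.20444 m = 20.44 cm


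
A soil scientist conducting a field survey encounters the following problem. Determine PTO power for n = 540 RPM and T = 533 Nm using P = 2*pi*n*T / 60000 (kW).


P = 2*pi*n*T / 60000
  = 2*pi * 540 * 533 / 60000
  = 1808426.40 / 60000
  = 30.14 kW
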